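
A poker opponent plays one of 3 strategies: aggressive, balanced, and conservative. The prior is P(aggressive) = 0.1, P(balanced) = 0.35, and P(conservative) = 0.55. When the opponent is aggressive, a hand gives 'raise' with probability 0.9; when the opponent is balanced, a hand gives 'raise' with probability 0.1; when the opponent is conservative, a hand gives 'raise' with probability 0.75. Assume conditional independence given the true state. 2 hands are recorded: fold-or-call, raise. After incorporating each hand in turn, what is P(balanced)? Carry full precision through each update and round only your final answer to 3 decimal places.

0.219

After 'fold-or-call': normaliser = 0.1·0.1000 + 0.9·0.3500 + 0.25·0.5500; P(aggressive) ≈ 0.0216, P(balanced) ≈ 0.6811, P(conservative) ≈ 0.2973
After 'raise': normaliser = 0.9·0.0216 + 0.1·0.6811 + 0.75·0.2973; P(aggressive) ≈ 0.0627, P(balanced) ≈ 0.2193, P(conservative) ≈ 0.7180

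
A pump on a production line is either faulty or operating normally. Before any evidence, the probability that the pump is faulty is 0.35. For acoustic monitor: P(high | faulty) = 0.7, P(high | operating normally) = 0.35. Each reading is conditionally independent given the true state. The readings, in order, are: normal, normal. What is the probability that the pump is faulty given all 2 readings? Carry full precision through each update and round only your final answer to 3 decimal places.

0.103

After 'normal': P(faulty) = 0.3·0.3500 / (0.3·0.3500 + 0.65·0.6500) ≈ 0.1991
After 'normal': P(faulty) = 0.3·0.1991 / (0.3·0.1991 + 0.65·0.8009) ≈ 0.1029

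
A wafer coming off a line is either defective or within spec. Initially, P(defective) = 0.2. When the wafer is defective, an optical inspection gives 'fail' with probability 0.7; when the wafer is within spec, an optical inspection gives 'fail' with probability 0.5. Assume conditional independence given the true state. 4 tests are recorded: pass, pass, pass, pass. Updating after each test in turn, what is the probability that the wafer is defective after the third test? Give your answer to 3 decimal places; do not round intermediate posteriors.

After 'pass': P(defective) = 0.3·0.2000 / (0.3·0.2000 + 0.5·0.8000) ≈ 0.1304
After 'pass': P(defective) = 0.3·0.1304 / (0.3·0.1304 + 0.5·0.8696) ≈ 0.0826
After 'pass': P(defective) = 0.3·0.0826 / (0.3·0.0826 + 0.5·0.9174) ≈ 0.0512

0.051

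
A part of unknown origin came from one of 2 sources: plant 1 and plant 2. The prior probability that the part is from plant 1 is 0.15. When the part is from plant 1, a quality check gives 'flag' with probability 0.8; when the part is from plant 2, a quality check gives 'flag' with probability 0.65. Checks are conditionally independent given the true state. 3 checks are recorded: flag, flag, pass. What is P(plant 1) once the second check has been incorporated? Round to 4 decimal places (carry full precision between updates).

After 'flag': P(plant 1) = 0.8·0.1500 / (0.8·0.1500 + 0.65·0.8500) ≈ 0.1784
After 'flag': P(plant 1) = 0.8·0.1784 / (0.8·0.1784 + 0.65·0.8216) ≈ 0.2109

0.2109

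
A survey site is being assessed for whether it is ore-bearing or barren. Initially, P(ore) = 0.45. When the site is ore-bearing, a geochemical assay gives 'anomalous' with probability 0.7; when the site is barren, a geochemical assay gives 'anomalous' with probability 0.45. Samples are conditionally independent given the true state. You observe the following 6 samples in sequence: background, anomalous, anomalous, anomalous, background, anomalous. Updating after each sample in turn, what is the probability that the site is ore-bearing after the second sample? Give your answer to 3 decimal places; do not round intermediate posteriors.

0.410

After 'background': P(ore) = 0.3·0.4500 / (0.3·0.4500 + 0.55·0.5500) ≈ 0.3086
After 'anomalous': P(ore) = 0.7·0.3086 / (0.7·0.3086 + 0.45·0.6914) ≈ 0.4098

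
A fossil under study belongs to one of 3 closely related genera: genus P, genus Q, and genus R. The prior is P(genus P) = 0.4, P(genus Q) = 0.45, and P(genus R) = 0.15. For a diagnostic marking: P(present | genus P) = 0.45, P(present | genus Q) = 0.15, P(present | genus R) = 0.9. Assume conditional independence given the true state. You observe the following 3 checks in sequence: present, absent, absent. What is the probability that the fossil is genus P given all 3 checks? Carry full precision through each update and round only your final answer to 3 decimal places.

0.521

After 'present': normaliser = 0.45·0.4000 + 0.15·0.4500 + 0.9·0.1500; P(genus P) ≈ 0.4706, P(genus Q) ≈ 0.1765, P(genus R) ≈ 0.3529
After 'absent': normaliser = 0.55·0.4706 + 0.85·0.1765 + 0.1·0.3529; P(genus P) ≈ 0.5828, P(genus Q) ≈ 0.3377, P(genus R) ≈ 0.0795
After 'absent': normaliser = 0.55·0.5828 + 0.85·0.3377 + 0.1·0.0795; P(genus P) ≈ 0.5207, P(genus Q) ≈ 0.4664, P(genus R) ≈ 0.0129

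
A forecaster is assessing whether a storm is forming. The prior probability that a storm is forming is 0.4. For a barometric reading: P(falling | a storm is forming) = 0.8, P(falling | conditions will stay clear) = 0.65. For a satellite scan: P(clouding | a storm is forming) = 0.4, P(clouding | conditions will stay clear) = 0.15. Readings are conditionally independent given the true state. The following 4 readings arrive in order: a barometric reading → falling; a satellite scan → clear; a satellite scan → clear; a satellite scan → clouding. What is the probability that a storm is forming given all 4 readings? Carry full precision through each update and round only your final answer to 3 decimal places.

0.522

After a barometric reading='falling': P(storm) = 0.8·0.4000 / (0.8·0.4000 + 0.65·0.6000) ≈ 0.4507
After a satellite scan='clear': P(storm) = 0.6·0.4507 / (0.6·0.4507 + 0.85·0.5493) ≈ 0.3668
After a satellite scan='clear': P(storm) = 0.6·0.3668 / (0.6·0.3668 + 0.85·0.6332) ≈ 0.2902
After a satellite scan='clouding': P(storm) = 0.4·0.2902 / (0.4·0.2902 + 0.15·0.7098) ≈ 0.5216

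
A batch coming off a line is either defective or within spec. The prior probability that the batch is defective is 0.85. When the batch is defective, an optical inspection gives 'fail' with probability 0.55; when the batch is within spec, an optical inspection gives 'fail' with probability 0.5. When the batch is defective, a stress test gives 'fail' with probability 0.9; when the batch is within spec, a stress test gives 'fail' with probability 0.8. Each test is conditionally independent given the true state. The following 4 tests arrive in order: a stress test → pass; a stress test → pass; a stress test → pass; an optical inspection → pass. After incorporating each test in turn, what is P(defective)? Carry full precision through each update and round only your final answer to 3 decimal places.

After a stress test='pass': P(defective) = 0.1·0.8500 / (0.1·0.8500 + 0.2·0.1500) ≈ 0.7391
After a stress test='pass': P(defective) = 0.1·0.7391 / (0.1·0.7391 + 0.2·0.2609) ≈ 0.5862
After a stress test='pass': P(defective) = 0.1·0.5862 / (0.1·0.5862 + 0.2·0.4138) ≈ 0.4146
After an optical inspection='pass': P(defective) = 0.45·0.4146 / (0.45·0.4146 + 0.5·0.5854) ≈ 0.3893

0.389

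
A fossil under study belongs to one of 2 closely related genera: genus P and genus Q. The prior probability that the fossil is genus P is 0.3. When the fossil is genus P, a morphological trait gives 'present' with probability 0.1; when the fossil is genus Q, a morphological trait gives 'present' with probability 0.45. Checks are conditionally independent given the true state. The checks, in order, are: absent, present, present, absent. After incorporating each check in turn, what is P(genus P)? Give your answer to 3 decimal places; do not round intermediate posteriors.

0.054

After 'absent': P(genus P) = 0.9·0.3000 / (0.9·0.3000 + 0.55·0.7000) ≈ 0.4122
After 'present': P(genus P) = 0.1·0.4122 / (0.1·0.4122 + 0.45·0.5878) ≈ 0.1348
After 'present': P(genus P) = 0.1·0.1348 / (0.1·0.1348 + 0.45·0.8652) ≈ 0.0335
After 'absent': P(genus P) = 0.9·0.0335 / (0.9·0.0335 + 0.55·0.9665) ≈ 0.0536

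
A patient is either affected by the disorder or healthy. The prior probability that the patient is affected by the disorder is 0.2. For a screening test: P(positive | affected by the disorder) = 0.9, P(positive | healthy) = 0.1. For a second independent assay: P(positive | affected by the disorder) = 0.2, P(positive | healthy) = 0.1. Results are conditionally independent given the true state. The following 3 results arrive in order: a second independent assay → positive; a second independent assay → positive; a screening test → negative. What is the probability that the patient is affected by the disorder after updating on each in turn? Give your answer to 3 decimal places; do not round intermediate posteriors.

Apply Bayes' rule sequentially, carrying P(affected) forward.
After a second independent assay='positive': P(affected) = 0.2·0.2000 / (0.2·0.2000 + 0.1·0.8000) ≈ 0.3333
After a second independent assay='positive': P(affected) = 0.2·0.3333 / (0.2·0.3333 + 0.1·0.6667) ≈ 0.5000
After a screening test='negative': P(affected) = 0.1·0.5000 / (0.1·0.5000 + 0.9·0.5000) ≈ 0.1000

0.100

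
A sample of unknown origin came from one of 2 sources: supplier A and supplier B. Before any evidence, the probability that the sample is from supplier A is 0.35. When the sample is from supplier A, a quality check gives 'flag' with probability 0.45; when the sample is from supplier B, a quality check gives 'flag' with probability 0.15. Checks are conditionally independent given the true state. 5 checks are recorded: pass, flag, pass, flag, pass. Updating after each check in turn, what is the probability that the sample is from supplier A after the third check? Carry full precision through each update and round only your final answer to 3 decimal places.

0.403

After 'pass': P(supplier A) = 0.55·0.3500 / (0.55·0.3500 + 0.85·0.6500) ≈ 0.2584
After 'flag': P(supplier A) = 0.45·0.2584 / (0.45·0.2584 + 0.15·0.7416) ≈ 0.5111
After 'pass': P(supplier A) = 0.55·0.5111 / (0.55·0.5111 + 0.85·0.4889) ≈ 0.4035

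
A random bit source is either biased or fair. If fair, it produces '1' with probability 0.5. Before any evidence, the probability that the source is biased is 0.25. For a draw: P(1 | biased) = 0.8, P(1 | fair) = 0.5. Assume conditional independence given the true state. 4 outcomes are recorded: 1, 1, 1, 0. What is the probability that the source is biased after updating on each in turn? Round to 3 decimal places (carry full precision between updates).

0.353

After '1': P(biased) = 0.8·0.2500 / (0.8·0.2500 + 0.5·0.7500) ≈ 0.3478
After '1': P(biased) = 0.8·0.3478 / (0.8·0.3478 + 0.5·0.6522) ≈ 0.4604
After '1': P(biased) = 0.8·0.4604 / (0.8·0.4604 + 0.5·0.5396) ≈ 0.5772
After '0': P(biased) = 0.2·0.5772 / (0.2·0.5772 + 0.5·0.4228) ≈ 0.3532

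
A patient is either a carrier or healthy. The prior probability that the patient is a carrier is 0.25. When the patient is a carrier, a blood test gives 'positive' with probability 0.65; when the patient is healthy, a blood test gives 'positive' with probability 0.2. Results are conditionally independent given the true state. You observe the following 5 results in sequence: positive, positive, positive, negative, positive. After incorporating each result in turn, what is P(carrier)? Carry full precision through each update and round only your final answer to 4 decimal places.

After 'positive': P(carrier) = 0.65·0.2500 / (0.65·0.2500 + 0.2·0.7500) ≈ 0.5200
After 'positive': P(carrier) = 0.65·0.5200 / (0.65·0.5200 + 0.2·0.4800) ≈ 0.7788
After 'positive': P(carrier) = 0.65·0.7788 / (0.65·0.7788 + 0.2·0.2212) ≈ 0.9196
After 'negative': P(carrier) = 0.35·0.9196 / (0.35·0.9196 + 0.8·0.0804) ≈ 0.8335
After 'positive': P(carrier) = 0.65·0.8335 / (0.65·0.8335 + 0.2·0.1665) ≈ 0.9421

0.9421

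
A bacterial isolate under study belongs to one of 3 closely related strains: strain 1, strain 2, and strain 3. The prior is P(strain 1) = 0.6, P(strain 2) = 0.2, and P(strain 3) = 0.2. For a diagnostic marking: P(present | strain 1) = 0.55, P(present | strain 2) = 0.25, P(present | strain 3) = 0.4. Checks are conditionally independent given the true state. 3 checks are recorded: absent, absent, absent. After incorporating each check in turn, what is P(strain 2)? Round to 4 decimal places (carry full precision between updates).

After 'absent': normaliser = 0.45·0.6000 + 0.75·0.2000 + 0.6·0.2000; P(strain 1) ≈ 0.5000, P(strain 2) ≈ 0.2778, P(strain 3) ≈ 0.2222
After 'absent': normaliser = 0.45·0.5000 + 0.75·0.2778 + 0.6·0.2222; P(strain 1) ≈ 0.3971, P(strain 2) ≈ 0.3676, P(strain 3) ≈ 0.2353
After 'absent': normaliser = 0.45·0.3971 + 0.75·0.3676 + 0.6·0.2353; P(strain 1) ≈ 0.3000, P(strain 2) ≈ 0.4630, P(strain 3) ≈ 0.2370

0.4630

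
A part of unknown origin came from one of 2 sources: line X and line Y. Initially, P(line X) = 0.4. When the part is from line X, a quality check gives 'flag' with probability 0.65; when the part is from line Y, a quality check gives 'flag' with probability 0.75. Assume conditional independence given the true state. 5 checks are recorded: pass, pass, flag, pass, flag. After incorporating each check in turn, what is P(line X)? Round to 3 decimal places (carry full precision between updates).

0.579

After 'pass': P(line X) = 0.35·0.4000 / (0.35·0.4000 + 0.25·0.6000) ≈ 0.4828
After 'pass': P(line X) = 0.35·0.4828 / (0.35·0.4828 + 0.25·0.5172) ≈ 0.5665
After 'flag': P(line X) = 0.65·0.5665 / (0.65·0.5665 + 0.75·0.4335) ≈ 0.5311
After 'pass': P(line X) = 0.35·0.5311 / (0.35·0.5311 + 0.25·0.4689) ≈ 0.6132
After 'flag': P(line X) = 0.65·0.6132 / (0.65·0.6132 + 0.75·0.3868) ≈ 0.5788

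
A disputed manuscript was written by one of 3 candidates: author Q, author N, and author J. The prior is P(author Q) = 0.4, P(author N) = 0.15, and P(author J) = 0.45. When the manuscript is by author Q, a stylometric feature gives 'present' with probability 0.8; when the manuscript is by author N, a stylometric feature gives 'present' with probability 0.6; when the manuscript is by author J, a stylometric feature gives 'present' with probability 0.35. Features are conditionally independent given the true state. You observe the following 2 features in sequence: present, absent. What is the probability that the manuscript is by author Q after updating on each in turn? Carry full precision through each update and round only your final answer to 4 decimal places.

After 'present': normaliser = 0.8·0.4000 + 0.6·0.1500 + 0.35·0.4500; P(author Q) ≈ 0.5639, P(author N) ≈ 0.1586, P(author J) ≈ 0.2775
After 'absent': normaliser = 0.2·0.5639 + 0.4·0.1586 + 0.65·0.2775; P(author Q) ≈ 0.3162, P(author N) ≈ 0.1779, P(author J) ≈ 0.5059

0.3162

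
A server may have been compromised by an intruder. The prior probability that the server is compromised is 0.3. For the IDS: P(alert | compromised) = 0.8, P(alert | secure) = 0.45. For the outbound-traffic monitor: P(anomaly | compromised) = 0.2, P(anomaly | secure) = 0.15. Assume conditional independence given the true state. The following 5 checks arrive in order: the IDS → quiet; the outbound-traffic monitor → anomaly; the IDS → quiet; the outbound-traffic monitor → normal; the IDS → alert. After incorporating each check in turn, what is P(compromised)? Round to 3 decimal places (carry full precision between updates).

0.112

After the IDS='quiet': P(compromised) = 0.2·0.3000 / (0.2·0.3000 + 0.55·0.7000) ≈ 0.1348
After the outbound-traffic monitor='anomaly': P(compromised) = 0.2·0.1348 / (0.2·0.1348 + 0.15·0.8652) ≈ 0.1720
After the IDS='quiet': P(compromised) = 0.2·0.1720 / (0.2·0.1720 + 0.55·0.8280) ≈ 0.0703
After the outbound-traffic monitor='normal': P(compromised) = 0.8·0.0703 / (0.8·0.0703 + 0.85·0.9297) ≈ 0.0664
After the IDS='alert': P(compromised) = 0.8·0.0664 / (0.8·0.0664 + 0.45·0.9336) ≈ 0.1122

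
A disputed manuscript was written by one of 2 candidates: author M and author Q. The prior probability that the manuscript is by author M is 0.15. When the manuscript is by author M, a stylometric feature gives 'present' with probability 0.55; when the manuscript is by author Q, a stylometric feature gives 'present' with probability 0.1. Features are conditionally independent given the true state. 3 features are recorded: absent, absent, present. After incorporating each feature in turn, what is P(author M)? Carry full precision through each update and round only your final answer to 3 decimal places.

0.195

Apply Bayes' rule sequentially, carrying P(author M) forward.
After 'absent': P(author M) = 0.45·0.1500 / (0.45·0.1500 + 0.9·0.8500) ≈ 0.0811
After 'absent': P(author M) = 0.45·0.0811 / (0.45·0.0811 + 0.9·0.9189) ≈ 0.0423
After 'present': P(author M) = 0.55·0.0423 / (0.55·0.0423 + 0.1·0.9577) ≈ 0.1953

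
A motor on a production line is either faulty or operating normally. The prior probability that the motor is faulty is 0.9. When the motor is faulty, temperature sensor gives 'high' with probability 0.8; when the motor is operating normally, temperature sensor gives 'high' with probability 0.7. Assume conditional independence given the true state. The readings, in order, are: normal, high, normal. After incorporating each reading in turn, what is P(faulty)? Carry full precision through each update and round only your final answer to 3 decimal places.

After 'normal': P(faulty) = 0.2·0.9000 / (0.2·0.9000 + 0.3·0.1000) ≈ 0.8571
After 'high': P(faulty) = 0.8·0.8571 / (0.8·0.8571 + 0.7·0.1429) ≈ 0.8727
After 'normal': P(faulty) = 0.2·0.8727 / (0.2·0.8727 + 0.3·0.1273) ≈ 0.8205

0.821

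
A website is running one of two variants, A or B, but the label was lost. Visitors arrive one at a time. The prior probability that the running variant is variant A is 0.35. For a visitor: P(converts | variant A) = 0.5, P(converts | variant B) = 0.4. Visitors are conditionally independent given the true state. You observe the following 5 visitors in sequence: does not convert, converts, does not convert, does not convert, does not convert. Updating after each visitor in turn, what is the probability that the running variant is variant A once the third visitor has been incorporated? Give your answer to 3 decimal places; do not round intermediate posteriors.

After 'does not convert': P(A) = 0.5·0.3500 / (0.5·0.3500 + 0.6·0.6500) ≈ 0.3097
After 'converts': P(A) = 0.5·0.3097 / (0.5·0.3097 + 0.4·0.6903) ≈ 0.3593
After 'does not convert': P(A) = 0.5·0.3593 / (0.5·0.3593 + 0.6·0.6407) ≈ 0.3185

0.319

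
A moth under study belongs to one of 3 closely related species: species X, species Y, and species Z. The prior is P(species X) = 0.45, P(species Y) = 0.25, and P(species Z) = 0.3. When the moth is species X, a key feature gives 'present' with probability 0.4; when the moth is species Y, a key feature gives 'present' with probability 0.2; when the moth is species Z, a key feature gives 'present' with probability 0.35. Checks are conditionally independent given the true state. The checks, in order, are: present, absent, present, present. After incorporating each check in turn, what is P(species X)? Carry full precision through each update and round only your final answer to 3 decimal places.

After 'present': normaliser = 0.4·0.4500 + 0.2·0.2500 + 0.35·0.3000; P(species X) ≈ 0.5373, P(species Y) ≈ 0.1493, P(species Z) ≈ 0.3134
After 'absent': normaliser = 0.6·0.5373 + 0.8·0.1493 + 0.65·0.3134; P(species X) ≈ 0.4994, P(species Y) ≈ 0.1850, P(species Z) ≈ 0.3156
After 'present': normaliser = 0.4·0.4994 + 0.2·0.1850 + 0.35·0.3156; P(species X) ≈ 0.5753, P(species Y) ≈ 0.1065, P(species Z) ≈ 0.3181
After 'present': normaliser = 0.4·0.5753 + 0.2·0.1065 + 0.35·0.3181; P(species X) ≈ 0.6343, P(species Y) ≈ 0.0587, P(species Z) ≈ 0.3069

0.634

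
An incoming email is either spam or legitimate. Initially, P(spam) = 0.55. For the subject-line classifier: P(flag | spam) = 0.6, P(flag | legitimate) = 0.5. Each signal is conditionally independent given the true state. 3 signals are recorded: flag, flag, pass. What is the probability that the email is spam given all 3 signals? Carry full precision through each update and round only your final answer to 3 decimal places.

0.585

After 'flag': P(spam) = 0.6·0.5500 / (0.6·0.5500 + 0.5·0.4500) ≈ 0.5946
After 'flag': P(spam) = 0.6·0.5946 / (0.6·0.5946 + 0.5·0.4054) ≈ 0.6377
After 'pass': P(spam) = 0.4·0.6377 / (0.4·0.6377 + 0.5·0.3623) ≈ 0.5847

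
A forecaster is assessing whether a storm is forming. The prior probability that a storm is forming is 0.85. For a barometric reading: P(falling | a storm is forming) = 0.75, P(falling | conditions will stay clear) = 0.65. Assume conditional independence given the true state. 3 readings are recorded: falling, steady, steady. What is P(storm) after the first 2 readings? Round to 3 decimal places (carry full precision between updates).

After 'falling': P(storm) = 0.75·0.8500 / (0.75·0.8500 + 0.65·0.1500) ≈ 0.8673
After 'steady': P(storm) = 0.25·0.8673 / (0.25·0.8673 + 0.35·0.1327) ≈ 0.8236

0.824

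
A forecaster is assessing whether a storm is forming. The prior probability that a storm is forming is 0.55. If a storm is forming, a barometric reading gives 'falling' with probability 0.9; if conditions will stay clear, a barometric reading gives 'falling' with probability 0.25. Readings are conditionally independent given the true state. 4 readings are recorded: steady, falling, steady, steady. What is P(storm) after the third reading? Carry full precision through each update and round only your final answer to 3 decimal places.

0.073

After 'steady': P(storm) = 0.1·0.5500 / (0.1·0.5500 + 0.75·0.4500) ≈ 0.1401
After 'falling': P(storm) = 0.9·0.1401 / (0.9·0.1401 + 0.25·0.8599) ≈ 0.3697
After 'steady': P(storm) = 0.1·0.3697 / (0.1·0.3697 + 0.75·0.6303) ≈ 0.0725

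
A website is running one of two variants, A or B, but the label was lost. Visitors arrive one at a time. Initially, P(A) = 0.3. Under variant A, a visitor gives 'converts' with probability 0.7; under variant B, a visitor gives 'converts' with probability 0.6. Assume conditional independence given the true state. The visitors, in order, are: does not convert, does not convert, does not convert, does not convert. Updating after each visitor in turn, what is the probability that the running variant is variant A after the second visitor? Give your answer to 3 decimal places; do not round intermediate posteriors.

0.194

After 'does not convert': P(A) = 0.3·0.3000 / (0.3·0.3000 + 0.4·0.7000) ≈ 0.2432
After 'does not convert': P(A) = 0.3·0.2432 / (0.3·0.2432 + 0.4·0.7568) ≈ 0.1942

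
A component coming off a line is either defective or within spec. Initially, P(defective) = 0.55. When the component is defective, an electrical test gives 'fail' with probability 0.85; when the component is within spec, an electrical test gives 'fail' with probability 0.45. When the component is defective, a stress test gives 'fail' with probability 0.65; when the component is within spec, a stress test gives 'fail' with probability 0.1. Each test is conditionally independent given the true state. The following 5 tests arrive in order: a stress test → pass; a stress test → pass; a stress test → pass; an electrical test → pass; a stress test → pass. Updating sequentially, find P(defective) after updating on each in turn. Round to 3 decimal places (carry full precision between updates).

0.008

After a stress test='pass': P(defective) = 0.35·0.5500 / (0.35·0.5500 + 0.9·0.4500) ≈ 0.3222
After a stress test='pass': P(defective) = 0.35·0.3222 / (0.35·0.3222 + 0.9·0.6778) ≈ 0.1560
After a stress test='pass': P(defective) = 0.35·0.1560 / (0.35·0.1560 + 0.9·0.8440) ≈ 0.0671
After an electrical test='pass': P(defective) = 0.15·0.0671 / (0.15·0.0671 + 0.55·0.9329) ≈ 0.0192
After a stress test='pass': P(defective) = 0.35·0.0192 / (0.35·0.0192 + 0.9·0.9808) ≈ 0.0076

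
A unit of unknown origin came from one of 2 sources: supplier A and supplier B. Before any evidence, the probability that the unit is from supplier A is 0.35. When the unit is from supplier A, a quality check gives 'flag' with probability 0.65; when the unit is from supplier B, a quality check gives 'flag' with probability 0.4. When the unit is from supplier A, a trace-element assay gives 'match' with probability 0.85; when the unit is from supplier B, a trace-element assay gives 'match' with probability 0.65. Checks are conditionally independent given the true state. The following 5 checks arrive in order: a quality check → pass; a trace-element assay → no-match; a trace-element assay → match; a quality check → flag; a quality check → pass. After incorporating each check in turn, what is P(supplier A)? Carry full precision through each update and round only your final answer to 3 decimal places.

0.143

After a quality check='pass': P(supplier A) = 0.35·0.3500 / (0.35·0.3500 + 0.6·0.6500) ≈ 0.2390
After a trace-element assay='no-match': P(supplier A) = 0.15·0.2390 / (0.15·0.2390 + 0.35·0.7610) ≈ 0.1186
After a trace-element assay='match': P(supplier A) = 0.85·0.1186 / (0.85·0.1186 + 0.65·0.8814) ≈ 0.1497
After a quality check='flag': P(supplier A) = 0.65·0.1497 / (0.65·0.1497 + 0.4·0.8503) ≈ 0.2224
After a quality check='pass': P(supplier A) = 0.35·0.2224 / (0.35·0.2224 + 0.6·0.7776) ≈ 0.1430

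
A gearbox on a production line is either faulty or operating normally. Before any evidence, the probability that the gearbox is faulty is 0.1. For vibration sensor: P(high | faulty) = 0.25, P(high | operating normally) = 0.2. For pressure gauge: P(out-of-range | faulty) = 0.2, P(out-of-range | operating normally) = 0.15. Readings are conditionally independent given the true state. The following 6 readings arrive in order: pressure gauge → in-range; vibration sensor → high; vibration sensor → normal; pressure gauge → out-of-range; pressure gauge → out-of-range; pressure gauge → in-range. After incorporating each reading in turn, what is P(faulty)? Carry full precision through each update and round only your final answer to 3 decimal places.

Apply Bayes' rule sequentially, carrying P(faulty) forward.
After pressure gauge='in-range': P(faulty) = 0.8·0.1000 / (0.8·0.1000 + 0.85·0.9000) ≈ 0.0947
After vibration sensor='high': P(faulty) = 0.25·0.0947 / (0.25·0.0947 + 0.2·0.9053) ≈ 0.1156
After vibration sensor='normal': P(faulty) = 0.75·0.1156 / (0.75·0.1156 + 0.8·0.8844) ≈ 0.1092
After pressure gauge='out-of-range': P(faulty) = 0.2·0.1092 / (0.2·0.1092 + 0.15·0.8908) ≈ 0.1404
After pressure gauge='out-of-range': P(faulty) = 0.2·0.1404 / (0.2·0.1404 + 0.15·0.8596) ≈ 0.1789
After pressure gauge='in-range': P(faulty) = 0.8·0.1789 / (0.8·0.1789 + 0.85·0.8211) ≈ 0.1702

0.170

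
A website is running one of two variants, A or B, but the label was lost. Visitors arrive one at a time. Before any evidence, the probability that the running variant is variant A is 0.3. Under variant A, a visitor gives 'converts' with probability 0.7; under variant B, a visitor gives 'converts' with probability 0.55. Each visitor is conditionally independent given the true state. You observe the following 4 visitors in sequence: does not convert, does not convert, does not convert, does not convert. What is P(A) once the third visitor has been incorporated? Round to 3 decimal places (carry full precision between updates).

After 'does not convert': P(A) = 0.3·0.3000 / (0.3·0.3000 + 0.45·0.7000) ≈ 0.2222
After 'does not convert': P(A) = 0.3·0.2222 / (0.3·0.2222 + 0.45·0.7778) ≈ 0.1600
After 'does not convert': P(A) = 0.3·0.1600 / (0.3·0.1600 + 0.45·0.8400) ≈ 0.1127

0.113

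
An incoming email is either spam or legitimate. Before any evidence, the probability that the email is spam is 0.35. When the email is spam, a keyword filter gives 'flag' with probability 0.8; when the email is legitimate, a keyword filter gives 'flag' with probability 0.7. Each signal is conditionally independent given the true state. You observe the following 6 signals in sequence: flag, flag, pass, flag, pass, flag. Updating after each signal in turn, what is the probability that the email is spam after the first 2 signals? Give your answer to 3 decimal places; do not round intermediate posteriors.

Each posterior becomes the prior for the next update.
After 'flag': P(spam) = 0.8·0.3500 / (0.8·0.3500 + 0.7·0.6500) ≈ 0.3810
After 'flag': P(spam) = 0.8·0.3810 / (0.8·0.3810 + 0.7·0.6190) ≈ 0.4129

0.413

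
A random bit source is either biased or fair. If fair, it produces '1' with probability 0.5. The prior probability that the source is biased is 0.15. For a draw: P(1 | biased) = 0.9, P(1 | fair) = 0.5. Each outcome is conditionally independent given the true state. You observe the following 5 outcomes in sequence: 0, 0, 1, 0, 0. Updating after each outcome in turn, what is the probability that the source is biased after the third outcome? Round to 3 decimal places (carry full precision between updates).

0.013

After '0': P(biased) = 0.1·0.1500 / (0.1·0.1500 + 0.5·0.8500) ≈ 0.0341
After '0': P(biased) = 0.1·0.0341 / (0.1·0.0341 + 0.5·0.9659) ≈ 0.0070
After '1': P(biased) = 0.9·0.0070 / (0.9·0.0070 + 0.5·0.9930) ≈ 0.0125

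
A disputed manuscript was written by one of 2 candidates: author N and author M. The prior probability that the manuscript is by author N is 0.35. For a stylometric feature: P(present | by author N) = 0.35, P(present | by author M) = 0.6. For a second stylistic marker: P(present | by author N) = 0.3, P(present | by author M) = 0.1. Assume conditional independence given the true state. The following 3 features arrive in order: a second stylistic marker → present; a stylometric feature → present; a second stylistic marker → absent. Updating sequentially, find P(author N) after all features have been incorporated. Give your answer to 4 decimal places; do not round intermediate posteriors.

0.4229

After a second stylistic marker='present': P(author N) = 0.3·0.3500 / (0.3·0.3500 + 0.1·0.6500) ≈ 0.6176
After a stylometric feature='present': P(author N) = 0.35·0.6176 / (0.35·0.6176 + 0.6·0.3824) ≈ 0.4851
After a second stylistic marker='absent': P(author N) = 0.7·0.4851 / (0.7·0.4851 + 0.9·0.5149) ≈ 0.4229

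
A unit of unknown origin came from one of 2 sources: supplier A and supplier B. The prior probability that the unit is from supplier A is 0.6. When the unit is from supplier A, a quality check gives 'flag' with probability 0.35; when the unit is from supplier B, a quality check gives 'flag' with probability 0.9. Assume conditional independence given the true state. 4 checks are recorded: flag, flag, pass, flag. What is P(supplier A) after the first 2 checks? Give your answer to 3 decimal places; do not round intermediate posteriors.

Apply Bayes' rule sequentially, carrying P(supplier A) forward.
After 'flag': P(supplier A) = 0.35·0.6000 / (0.35·0.6000 + 0.9·0.4000) ≈ 0.3684
After 'flag': P(supplier A) = 0.35·0.3684 / (0.35·0.3684 + 0.9·0.6316) ≈ 0.1849

0.185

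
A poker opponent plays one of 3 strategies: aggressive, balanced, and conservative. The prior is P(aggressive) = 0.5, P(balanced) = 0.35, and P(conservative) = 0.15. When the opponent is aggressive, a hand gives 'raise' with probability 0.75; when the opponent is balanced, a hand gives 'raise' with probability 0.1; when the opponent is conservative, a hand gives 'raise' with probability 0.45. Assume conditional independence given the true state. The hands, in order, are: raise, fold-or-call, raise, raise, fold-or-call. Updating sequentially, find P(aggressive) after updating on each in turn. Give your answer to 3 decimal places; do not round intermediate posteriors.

Apply Bayes' rule sequentially, carrying P(aggressive) forward.
After 'raise': normaliser = 0.75·0.5000 + 0.1·0.3500 + 0.45·0.1500; P(aggressive) ≈ 0.7853, P(balanced) ≈ 0.0733, P(conservative) ≈ 0.1414
After 'fold-or-call': normaliser = 0.25·0.7853 + 0.9·0.0733 + 0.55·0.1414; P(aggressive) ≈ 0.5774, P(balanced) ≈ 0.1940, P(conservative) ≈ 0.2286
After 'raise': normaliser = 0.75·0.5774 + 0.1·0.1940 + 0.45·0.2286; P(aggressive) ≈ 0.7798, P(balanced) ≈ 0.0349, P(conservative) ≈ 0.1853
After 'raise': normaliser = 0.75·0.7798 + 0.1·0.0349 + 0.45·0.1853; P(aggressive) ≈ 0.8707, P(balanced) ≈ 0.0052, P(conservative) ≈ 0.1241
After 'fold-or-call': normaliser = 0.25·0.8707 + 0.9·0.0052 + 0.55·0.1241; P(aggressive) ≈ 0.7490, P(balanced) ≈ 0.0161, P(conservative) ≈ 0.2349

0.749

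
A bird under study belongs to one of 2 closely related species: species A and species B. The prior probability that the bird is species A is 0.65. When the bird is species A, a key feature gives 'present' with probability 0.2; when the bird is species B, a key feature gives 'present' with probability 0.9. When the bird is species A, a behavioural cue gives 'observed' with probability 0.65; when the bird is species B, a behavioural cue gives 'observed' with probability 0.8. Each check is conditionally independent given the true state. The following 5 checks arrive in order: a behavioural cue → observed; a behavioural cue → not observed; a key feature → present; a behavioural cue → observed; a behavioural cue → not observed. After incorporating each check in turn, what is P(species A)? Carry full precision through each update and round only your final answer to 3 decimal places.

0.455

After a behavioural cue='observed': P(species A) = 0.65·0.6500 / (0.65·0.6500 + 0.8·0.3500) ≈ 0.6014
After a behavioural cue='not observed': P(species A) = 0.35·0.6014 / (0.35·0.6014 + 0.2·0.3986) ≈ 0.7253
After a key feature='present': P(species A) = 0.2·0.7253 / (0.2·0.7253 + 0.9·0.2747) ≈ 0.3698
After a behavioural cue='observed': P(species A) = 0.65·0.3698 / (0.65·0.3698 + 0.8·0.6302) ≈ 0.3229
After a behavioural cue='not observed': P(species A) = 0.35·0.3229 / (0.35·0.3229 + 0.2·0.6771) ≈ 0.4549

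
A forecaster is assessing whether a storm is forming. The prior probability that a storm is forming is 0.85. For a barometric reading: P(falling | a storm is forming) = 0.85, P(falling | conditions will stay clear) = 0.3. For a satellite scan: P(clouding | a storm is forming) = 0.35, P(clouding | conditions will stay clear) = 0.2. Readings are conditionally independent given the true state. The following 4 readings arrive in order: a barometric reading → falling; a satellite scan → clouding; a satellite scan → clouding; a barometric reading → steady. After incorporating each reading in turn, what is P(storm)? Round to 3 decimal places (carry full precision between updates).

After a barometric reading='falling': P(storm) = 0.85·0.8500 / (0.85·0.8500 + 0.3·0.1500) ≈ 0.9414
After a satellite scan='clouding': P(storm) = 0.35·0.9414 / (0.35·0.9414 + 0.2·0.0586) ≈ 0.9656
After a satellite scan='clouding': P(storm) = 0.35·0.9656 / (0.35·0.9656 + 0.2·0.0344) ≈ 0.9801
After a barometric reading='steady': P(storm) = 0.15·0.9801 / (0.15·0.9801 + 0.7·0.0199) ≈ 0.9133

0.913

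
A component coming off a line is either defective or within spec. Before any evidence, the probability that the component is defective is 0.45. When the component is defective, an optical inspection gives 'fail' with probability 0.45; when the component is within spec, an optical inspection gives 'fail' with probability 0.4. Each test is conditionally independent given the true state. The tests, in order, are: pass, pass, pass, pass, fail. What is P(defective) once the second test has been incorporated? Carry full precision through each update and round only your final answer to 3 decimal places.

0.407

Each posterior becomes the prior for the next update.
After 'pass': P(defective) = 0.55·0.4500 / (0.55·0.4500 + 0.6·0.5500) ≈ 0.4286
After 'pass': P(defective) = 0.55·0.4286 / (0.55·0.4286 + 0.6·0.5714) ≈ 0.4074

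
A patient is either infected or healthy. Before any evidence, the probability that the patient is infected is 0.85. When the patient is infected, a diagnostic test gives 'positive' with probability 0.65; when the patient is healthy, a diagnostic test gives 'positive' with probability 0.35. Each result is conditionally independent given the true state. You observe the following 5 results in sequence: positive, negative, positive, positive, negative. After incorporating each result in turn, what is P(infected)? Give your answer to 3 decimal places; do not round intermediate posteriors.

0.913

After 'positive': P(infected) = 0.65·0.8500 / (0.65·0.8500 + 0.35·0.1500) ≈ 0.9132
After 'negative': P(infected) = 0.35·0.9132 / (0.35·0.9132 + 0.65·0.0868) ≈ 0.8500
After 'positive': P(infected) = 0.65·0.8500 / (0.65·0.8500 + 0.35·0.1500) ≈ 0.9132
After 'positive': P(infected) = 0.65·0.9132 / (0.65·0.9132 + 0.35·0.0868) ≈ 0.9513
After 'negative': P(infected) = 0.35·0.9513 / (0.35·0.9513 + 0.65·0.0487) ≈ 0.9132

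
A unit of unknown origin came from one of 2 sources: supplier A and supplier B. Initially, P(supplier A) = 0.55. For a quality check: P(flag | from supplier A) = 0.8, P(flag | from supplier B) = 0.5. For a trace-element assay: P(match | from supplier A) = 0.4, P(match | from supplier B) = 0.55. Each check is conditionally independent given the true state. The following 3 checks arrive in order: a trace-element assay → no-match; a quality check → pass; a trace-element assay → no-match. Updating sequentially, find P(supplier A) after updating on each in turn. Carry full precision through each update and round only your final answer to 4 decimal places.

Apply Bayes' rule sequentially, carrying P(supplier A) forward.
After a trace-element assay='no-match': P(supplier A) = 0.6·0.5500 / (0.6·0.5500 + 0.45·0.4500) ≈ 0.6197
After a quality check='pass': P(supplier A) = 0.2·0.6197 / (0.2·0.6197 + 0.5·0.3803) ≈ 0.3946
After a trace-element assay='no-match': P(supplier A) = 0.6·0.3946 / (0.6·0.3946 + 0.45·0.6054) ≈ 0.4650

0.4650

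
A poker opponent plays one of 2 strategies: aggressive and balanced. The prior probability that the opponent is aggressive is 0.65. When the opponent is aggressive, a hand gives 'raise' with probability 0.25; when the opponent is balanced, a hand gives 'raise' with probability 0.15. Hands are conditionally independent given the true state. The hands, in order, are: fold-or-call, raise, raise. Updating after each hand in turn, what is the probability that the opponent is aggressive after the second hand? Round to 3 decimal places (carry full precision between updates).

After 'fold-or-call': P(aggressive) = 0.75·0.6500 / (0.75·0.6500 + 0.85·0.3500) ≈ 0.6210
After 'raise': P(aggressive) = 0.25·0.6210 / (0.25·0.6210 + 0.15·0.3790) ≈ 0.7320

0.732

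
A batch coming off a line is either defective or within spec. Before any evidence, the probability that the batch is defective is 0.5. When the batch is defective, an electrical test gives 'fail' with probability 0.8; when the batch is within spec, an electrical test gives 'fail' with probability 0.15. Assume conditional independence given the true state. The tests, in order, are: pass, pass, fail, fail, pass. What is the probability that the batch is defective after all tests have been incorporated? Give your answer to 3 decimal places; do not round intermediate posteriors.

0.270

After 'pass': P(defective) = 0.2·0.5000 / (0.2·0.5000 + 0.85·0.5000) ≈ 0.1905
After 'pass': P(defective) = 0.2·0.1905 / (0.2·0.1905 + 0.85·0.8095) ≈ 0.0525
After 'fail': P(defective) = 0.8·0.0525 / (0.8·0.0525 + 0.15·0.9475) ≈ 0.2280
After 'fail': P(defective) = 0.8·0.2280 / (0.8·0.2280 + 0.15·0.7720) ≈ 0.6116
After 'pass': P(defective) = 0.2·0.6116 / (0.2·0.6116 + 0.85·0.3884) ≈ 0.2704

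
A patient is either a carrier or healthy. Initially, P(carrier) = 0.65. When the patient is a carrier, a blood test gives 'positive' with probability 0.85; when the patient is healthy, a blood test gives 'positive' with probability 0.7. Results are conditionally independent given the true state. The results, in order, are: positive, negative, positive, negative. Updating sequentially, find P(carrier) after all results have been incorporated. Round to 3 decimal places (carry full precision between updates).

Apply Bayes' rule sequentially, carrying P(carrier) forward.
After 'positive': P(carrier) = 0.85·0.6500 / (0.85·0.6500 + 0.7·0.3500) ≈ 0.6928
After 'negative': P(carrier) = 0.15·0.6928 / (0.15·0.6928 + 0.3·0.3072) ≈ 0.5300
After 'positive': P(carrier) = 0.85·0.5300 / (0.85·0.5300 + 0.7·0.4700) ≈ 0.5779
After 'negative': P(carrier) = 0.15·0.5779 / (0.15·0.5779 + 0.3·0.4221) ≈ 0.4064

0.406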